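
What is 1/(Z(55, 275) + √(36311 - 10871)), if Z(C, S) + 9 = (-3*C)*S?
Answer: -1891/85820084 - √1590/514920504 ≈ -2.2112e-5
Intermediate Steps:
Z(C, S) = -9 - 3*C*S (Z(C, S) = -9 + (-3*C)*S = -9 - 3*C*S)
1/(Z(55, 275) + √(36311 - 10871)) = 1/((-9 - 3*55*275) + √(36311 - 10871)) = 1/((-9 - 45375) + √25440) = 1/(-45384 + 4*√1590)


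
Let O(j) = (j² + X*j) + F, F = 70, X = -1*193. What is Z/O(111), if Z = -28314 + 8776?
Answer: 9769/4516 ≈ 2.1632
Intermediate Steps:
Z = -19538
X = -193
O(j) = 70 + j² - 193*j (O(j) = (j² - 193*j) + 70 = 70 + j² - 193*j)
Z/O(111) = -19538/(70 + 111² - 193*111) = -19538/(70 + 12321 - 21423) = -19538/(-9032) = -19538*(-1/9032) = 9769/4516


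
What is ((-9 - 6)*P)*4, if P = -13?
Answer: 780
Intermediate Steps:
((-9 - 6)*P)*4 = ((-9 - 6)*(-13))*4 = -15*(-13)*4 = 195*4 = 780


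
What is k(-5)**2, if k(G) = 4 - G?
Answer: 81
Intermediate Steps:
k(-5)**2 = (4 - 1*(-5))**2 = (4 + 5)**2 = 9**2 = 81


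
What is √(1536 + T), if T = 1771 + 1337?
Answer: 6*√129 ≈ 68.147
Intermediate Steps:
T = 3108
√(1536 + T) = √(1536 + 3108) = √4644 = 6*√129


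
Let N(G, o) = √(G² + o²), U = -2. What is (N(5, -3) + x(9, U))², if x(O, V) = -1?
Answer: (1 - √34)² ≈ 23.338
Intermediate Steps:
(N(5, -3) + x(9, U))² = (√(5² + (-3)²) - 1)² = (√(25 + 9) - 1)² = (√34 - 1)² = (-1 + √34)²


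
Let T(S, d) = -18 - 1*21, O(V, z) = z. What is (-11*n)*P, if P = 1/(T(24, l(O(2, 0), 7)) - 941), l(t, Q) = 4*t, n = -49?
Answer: -11/20 ≈ -0.55000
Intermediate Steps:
T(S, d) = -39 (T(S, d) = -18 - 21 = -39)
P = -1/980 (P = 1/(-39 - 941) = 1/(-980) = -1/980 ≈ -0.0010204)
(-11*n)*P = -11*(-49)*(-1/980) = 539*(-1/980) = -11/20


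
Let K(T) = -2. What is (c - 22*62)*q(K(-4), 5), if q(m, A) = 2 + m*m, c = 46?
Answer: -7908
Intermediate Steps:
q(m, A) = 2 + m**2
(c - 22*62)*q(K(-4), 5) = (46 - 22*62)*(2 + (-2)**2) = (46 - 1364)*(2 + 4) = -1318*6 = -7908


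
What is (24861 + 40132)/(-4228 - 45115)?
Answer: -64993/49343 ≈ -1.3172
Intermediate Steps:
(24861 + 40132)/(-4228 - 45115) = 64993/(-49343) = 64993*(-1/49343) = -64993/49343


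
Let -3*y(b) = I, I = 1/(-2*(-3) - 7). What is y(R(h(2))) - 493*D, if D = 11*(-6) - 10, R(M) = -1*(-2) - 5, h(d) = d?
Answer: 112405/3 ≈ 37468.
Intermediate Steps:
R(M) = -3 (R(M) = 2 - 5 = -3)
I = -1 (I = 1/(6 - 7) = 1/(-1) = -1)
D = -76 (D = -66 - 10 = -76)
y(b) = ⅓ (y(b) = -⅓*(-1) = ⅓)
y(R(h(2))) - 493*D = ⅓ - 493*(-76) = ⅓ + 37468 = 112405/3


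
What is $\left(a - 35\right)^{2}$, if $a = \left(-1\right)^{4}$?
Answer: $1156$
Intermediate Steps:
$a = 1$
$\left(a - 35\right)^{2} = \left(1 - 35\right)^{2} = \left(-34\right)^{2} = 1156$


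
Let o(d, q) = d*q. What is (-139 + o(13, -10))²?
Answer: 72361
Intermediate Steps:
(-139 + o(13, -10))² = (-139 + 13*(-10))² = (-139 - 130)² = (-269)² = 72361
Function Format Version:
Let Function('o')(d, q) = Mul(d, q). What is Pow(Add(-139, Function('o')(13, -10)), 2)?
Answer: 72361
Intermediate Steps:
Pow(Add(-139, Function('o')(13, -10)), 2) = Pow(Add(-139, Mul(13, -10)), 2) = Pow(Add(-139, -130), 2) = Pow(-269, 2) = 72361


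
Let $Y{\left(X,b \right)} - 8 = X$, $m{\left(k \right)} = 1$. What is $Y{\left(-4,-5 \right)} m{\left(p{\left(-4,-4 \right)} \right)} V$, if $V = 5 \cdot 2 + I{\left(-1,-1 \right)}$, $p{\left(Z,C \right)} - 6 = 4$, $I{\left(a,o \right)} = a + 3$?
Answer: $48$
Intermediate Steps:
$I{\left(a,o \right)} = 3 + a$
$p{\left(Z,C \right)} = 10$ ($p{\left(Z,C \right)} = 6 + 4 = 10$)
$Y{\left(X,b \right)} = 8 + X$
$V = 12$ ($V = 5 \cdot 2 + \left(3 - 1\right) = 10 + 2 = 12$)
$Y{\left(-4,-5 \right)} m{\left(p{\left(-4,-4 \right)} \right)} V = \left(8 - 4\right) 1 \cdot 12 = 4 \cdot 1 \cdot 12 = 4 \cdot 12 = 48$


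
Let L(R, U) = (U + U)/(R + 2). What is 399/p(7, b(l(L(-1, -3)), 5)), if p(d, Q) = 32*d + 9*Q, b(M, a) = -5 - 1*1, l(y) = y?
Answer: 399/170 ≈ 2.3471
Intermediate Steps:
L(R, U) = 2*U/(2 + R) (L(R, U) = (2*U)/(2 + R) = 2*U/(2 + R))
b(M, a) = -6 (b(M, a) = -5 - 1 = -6)
p(d, Q) = 9*Q + 32*d
399/p(7, b(l(L(-1, -3)), 5)) = 399/(9*(-6) + 32*7) = 399/(-54 + 224) = 399/170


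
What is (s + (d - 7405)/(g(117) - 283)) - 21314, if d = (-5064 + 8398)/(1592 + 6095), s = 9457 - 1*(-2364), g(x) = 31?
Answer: -6110733077/645708 ≈ -9463.6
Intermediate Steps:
s = 11821 (s = 9457 + 2364 = 11821)
d = 3334/7687 ≈ 0.43372
(s + (d - 7405)/(g(117) - 283)) - 21314 = (11821 + (3334/7687 - 7405)/(31 - 283)) - 21314 = (11821 - 56918901/7687/(-252)) - 21314 = (11821 - 56918901/7687*(-1/252)) - 21314 = (11821 + 18972967/645708) - 21314 = 7651887235/645708 - 21314 = -6110733077/645708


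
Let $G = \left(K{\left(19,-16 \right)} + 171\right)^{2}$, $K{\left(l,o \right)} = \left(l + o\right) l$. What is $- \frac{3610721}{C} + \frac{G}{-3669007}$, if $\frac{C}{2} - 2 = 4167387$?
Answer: $- \frac{13681035723599}{30580358825446} \approx -0.44738$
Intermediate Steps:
$C = 8334778$ ($C = 4 + 2 \cdot 4167387 = 4 + 8334774 = 8334778$)
$K{\left(l,o \right)} = l \left(l + o\right)$
$G = 51984$ ($G = \left(19 \left(19 - 16\right) + 171\right)^{2} = \left(19 \cdot 3 + 171\right)^{2} = \left(57 + 171\right)^{2} = 228^{2} = 51984$)
$- \frac{3610721}{C} + \frac{G}{-3669007} = - \frac{3610721}{8334778} + \frac{51984}{-3669007} = \left(-3610721\right) \frac{1}{8334778} + 51984 \left(- \frac{1}{3669007}\right) = - \frac{3610721}{8334778} - \frac{51984}{3669007} = - \frac{13681035723599}{30580358825446}$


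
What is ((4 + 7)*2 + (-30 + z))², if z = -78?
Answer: 7396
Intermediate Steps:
((4 + 7)*2 + (-30 + z))² = ((4 + 7)*2 + (-30 - 78))² = (11*2 - 108)² = (22 - 108)² = (-86)² = 7396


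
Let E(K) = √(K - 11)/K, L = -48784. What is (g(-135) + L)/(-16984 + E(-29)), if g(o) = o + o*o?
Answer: 54802387442/30323963917 - 445063*I*√10/60647927834 ≈ 1.8072 - 2.3206e-5*I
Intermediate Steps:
g(o) = o + o²
E(K) = √(-11 + K)/K
(g(-135) + L)/(-16984 + E(-29)) = (-135*(1 - 135) - 48784)/(-16984 + √(-11 - 29)/(-29)) = (-135*(-134) - 48784)/(-16984 - 2*I*√10/29) = (18090 - 48784)/(-16984 - 2*I*√10/29) = -30694/(-16984 - 2*I*√10/29)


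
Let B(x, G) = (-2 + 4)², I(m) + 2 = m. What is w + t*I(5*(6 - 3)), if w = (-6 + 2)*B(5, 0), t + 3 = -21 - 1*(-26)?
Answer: 10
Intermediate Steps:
t = 2 (t = -3 + (-21 - 1*(-26)) = -3 + (-21 + 26) = -3 + 5 = 2)
I(m) = -2 + m
B(x, G) = 4 (B(x, G) = 2² = 4)
w = -16 (w = (-6 + 2)*4 = -4*4 = -16)
w + t*I(5*(6 - 3)) = -16 + 2*(-2 + 5*(6 - 3)) = -16 + 2*(-2 + 5*3) = -16 + 2*(-2 + 15) = -16 + 2*13 = -16 + 26 = 10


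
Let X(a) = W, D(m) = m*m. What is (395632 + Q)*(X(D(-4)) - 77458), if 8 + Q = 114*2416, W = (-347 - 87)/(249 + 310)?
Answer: -29056013349888/559 ≈ -5.1979e+10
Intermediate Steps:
D(m) = m**2
W = -434/559 ≈ -0.77639
X(a) = -434/559
Q = 275416 (Q = -8 + 114*2416 = -8 + 275424 = 275416)
(395632 + Q)*(X(D(-4)) - 77458) = (395632 + 275416)*(-434/559 - 77458) = 671048*(-43299456/559) = -29056013349888/559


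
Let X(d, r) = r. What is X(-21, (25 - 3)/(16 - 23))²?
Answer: 484/49 ≈ 9.8775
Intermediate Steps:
X(-21, (25 - 3)/(16 - 23))² = ((25 - 3)/(16 - 23))² = (22/(-7))² = (22*(-⅐))² = (-22/7)² = 484/49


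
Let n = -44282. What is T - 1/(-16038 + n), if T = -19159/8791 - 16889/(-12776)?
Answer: -726119515673/846846172640 ≈ -0.85744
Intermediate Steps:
T = -96304185/112313816 (T = -19159*1/8791 - 16889*(-1/12776) = -19159/8791 + 16889/12776 = -96304185/112313816 ≈ -0.85746)
T - 1/(-16038 + n) = -96304185/112313816 - 1/(-16038 - 44282) = -96304185/112313816 - 1/(-60320) = -96304185/112313816 - 1*(-1/60320) = -96304185/112313816 + 1/60320 = -726119515673/846846172640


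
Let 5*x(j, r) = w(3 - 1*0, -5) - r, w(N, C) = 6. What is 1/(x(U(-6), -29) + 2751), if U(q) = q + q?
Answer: 1/2758 ≈ 0.00036258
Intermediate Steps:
U(q) = 2*q
x(j, r) = 6/5 - r/5 (x(j, r) = (6 - r)/5 = 6/5 - r/5)
1/(x(U(-6), -29) + 2751) = 1/((6/5 - 1/5*(-29)) + 2751) = 1/((6/5 + 29/5) + 2751) = 1/(7 + 2751) = 1/2758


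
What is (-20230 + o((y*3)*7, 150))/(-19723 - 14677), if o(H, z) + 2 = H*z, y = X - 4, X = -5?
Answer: 24291/17200 ≈ 1.4123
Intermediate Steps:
y = -9 (y = -5 - 4 = -9)
o(H, z) = -2 + H*z
(-20230 + o((y*3)*7, 150))/(-19723 - 14677) = (-20230 + (-2 + (-9*3*7)*150))/(-19723 - 14677) = (-20230 + (-2 - 27*7*150))/(-34400) = (-20230 + (-2 - 189*150))*(-1/34400) = (-20230 + (-2 - 28350))*(-1/34400) = (-20230 - 28352)*(-1/34400) = -48582*(-1/34400) = 24291/17200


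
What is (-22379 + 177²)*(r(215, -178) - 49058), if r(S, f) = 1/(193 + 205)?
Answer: -87374746425/199 ≈ -4.3907e+8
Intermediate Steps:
r(S, f) = 1/398
(-22379 + 177²)*(r(215, -178) - 49058) = (-22379 + 177²)*(1/398 - 49058) = (-22379 + 31329)*(-19525083/398) = 8950*(-19525083/398) = -87374746425/199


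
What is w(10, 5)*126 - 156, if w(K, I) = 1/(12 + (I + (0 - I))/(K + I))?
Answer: -291/2 ≈ -145.50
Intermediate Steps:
w(K, I) = 1/12 (w(K, I) = 1/(12 + (I - I)/(I + K)) = 1/(12 + 0/(I + K)) = 1/(12 + 0) = 1/12)
w(10, 5)*126 - 156 = (1/12)*126 - 156 = 21/2 - 156 = -291/2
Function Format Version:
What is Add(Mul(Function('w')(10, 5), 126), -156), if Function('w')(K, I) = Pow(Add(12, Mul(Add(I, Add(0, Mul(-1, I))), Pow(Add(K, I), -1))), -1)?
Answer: Rational(-291, 2) ≈ -145.50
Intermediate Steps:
Function('w')(K, I) = Rational(1, 12) (Function('w')(K, I) = Pow(Add(12, Mul(Add(I, Mul(-1, I)), Pow(Add(I, K), -1))), -1) = Pow(Add(12, Mul(0, Pow(Add(I, K), -1))), -1) = Pow(Add(12, 0), -1) = Pow(12, -1) = Rational(1, 12))
Add(Mul(Function('w')(10, 5), 126), -156) = Add(Mul(Rational(1, 12), 126), -156) = Add(Rational(21, 2), -156) = Rational(-291, 2)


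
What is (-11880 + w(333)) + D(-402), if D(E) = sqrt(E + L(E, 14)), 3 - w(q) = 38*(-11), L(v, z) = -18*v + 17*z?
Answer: -11459 + 4*sqrt(442) ≈ -11375.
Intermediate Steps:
w(q) = 421 (w(q) = 3 - 38*(-11) = 3 - 1*(-418) = 3 + 418 = 421)
D(E) = sqrt(238 - 17*E) (D(E) = sqrt(E + (-18*E + 17*14)) = sqrt(E + (-18*E + 238)) = sqrt(E + (238 - 18*E)) = sqrt(238 - 17*E))
(-11880 + w(333)) + D(-402) = (-11880 + 421) + sqrt(238 - 17*(-402)) = -11459 + sqrt(238 + 6834) = -11459 + sqrt(7072) = -11459 + 4*sqrt(442)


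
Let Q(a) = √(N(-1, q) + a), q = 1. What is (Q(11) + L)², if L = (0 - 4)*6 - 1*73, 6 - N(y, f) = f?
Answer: 8649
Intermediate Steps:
N(y, f) = 6 - f
Q(a) = √(5 + a) (Q(a) = √((6 - 1*1) + a) = √((6 - 1) + a) = √(5 + a))
L = -97 (L = -4*6 - 73 = -24 - 73 = -97)
(Q(11) + L)² = (√(5 + 11) - 97)² = (√16 - 97)² = (4 - 97)² = (-93)² = 8649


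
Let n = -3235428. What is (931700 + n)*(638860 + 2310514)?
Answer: -6794555466272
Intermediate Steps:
(931700 + n)*(638860 + 2310514) = (931700 - 3235428)*(638860 + 2310514) = -2303728*2949374 = -6794555466272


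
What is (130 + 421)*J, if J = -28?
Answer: -15428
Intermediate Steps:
(130 + 421)*J = (130 + 421)*(-28) = 551*(-28) = -15428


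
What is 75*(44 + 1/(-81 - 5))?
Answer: 283725/86 ≈ 3299.1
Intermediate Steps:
75*(44 + 1/(-81 - 5)) = 75*(44 + 1/(-86)) = 75*(44 - 1/86) = 75*(3783/86) = 283725/86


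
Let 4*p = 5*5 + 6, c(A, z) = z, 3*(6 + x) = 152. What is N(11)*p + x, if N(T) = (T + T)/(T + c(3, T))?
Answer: 629/12 ≈ 52.417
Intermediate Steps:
x = 134/3 (x = -6 + (⅓)*152 = -6 + 152/3 = 134/3 ≈ 44.667)
N(T) = 1 (N(T) = (T + T)/(T + T) = (2*T)/((2*T)) = (2*T)*(1/(2*T)) = 1)
p = 31/4 (p = (5*5 + 6)/4 = (25 + 6)/4 = (¼)*31 = 31/4 ≈ 7.7500)
N(11)*p + x = 1*(31/4) + 134/3 = 31/4 + 134/3 = 629/12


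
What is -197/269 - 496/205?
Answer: -173809/55145 ≈ -3.1519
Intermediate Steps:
-197/269 - 496/205 = -173809/55145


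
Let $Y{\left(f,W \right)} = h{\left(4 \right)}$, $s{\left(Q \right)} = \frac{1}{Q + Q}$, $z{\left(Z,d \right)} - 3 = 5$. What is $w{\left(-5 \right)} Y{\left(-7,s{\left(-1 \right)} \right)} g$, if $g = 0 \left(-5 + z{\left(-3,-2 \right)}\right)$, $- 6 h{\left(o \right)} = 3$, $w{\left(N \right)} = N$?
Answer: $0$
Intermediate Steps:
$z{\left(Z,d \right)} = 8$ ($z{\left(Z,d \right)} = 3 + 5 = 8$)
$s{\left(Q \right)} = \frac{1}{2 Q}$
$h{\left(o \right)} = - \frac{1}{2}$ ($h{\left(o \right)} = \left(- \frac{1}{6}\right) 3 = - \frac{1}{2}$)
$Y{\left(f,W \right)} = - \frac{1}{2}$
$g = 0$ ($g = 0 \left(-5 + 8\right) = 0 \cdot 3 = 0$)
$w{\left(-5 \right)} Y{\left(-7,s{\left(-1 \right)} \right)} g = \left(-5\right) \left(- \frac{1}{2}\right) 0 = \frac{5}{2} \cdot 0 = 0$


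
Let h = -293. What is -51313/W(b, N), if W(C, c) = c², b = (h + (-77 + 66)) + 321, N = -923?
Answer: -51313/851929 ≈ -0.060232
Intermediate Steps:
b = 17 (b = (-293 + (-77 + 66)) + 321 = (-293 - 11) + 321 = -304 + 321 = 17)
-51313/W(b, N) = -51313/((-923)²) = -51313/851929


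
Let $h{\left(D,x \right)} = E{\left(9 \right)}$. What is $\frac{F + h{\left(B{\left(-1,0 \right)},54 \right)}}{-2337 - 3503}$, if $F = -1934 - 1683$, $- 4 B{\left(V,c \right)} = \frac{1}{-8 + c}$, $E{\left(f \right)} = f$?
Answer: $\frac{451}{730} \approx 0.61781$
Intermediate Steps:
$B{\left(V,c \right)} = - \frac{1}{4 \left(-8 + c\right)}$
$F = -3617$
$h{\left(D,x \right)} = 9$
$\frac{F + h{\left(B{\left(-1,0 \right)},54 \right)}}{-2337 - 3503} = \frac{-3617 + 9}{-2337 - 3503} = - \frac{3608}{-5840} = \left(-3608\right) \left(- \frac{1}{5840}\right) = \frac{451}{730}$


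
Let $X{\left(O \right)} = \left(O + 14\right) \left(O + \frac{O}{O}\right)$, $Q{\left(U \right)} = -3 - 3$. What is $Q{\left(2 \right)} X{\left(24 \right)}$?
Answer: $-5700$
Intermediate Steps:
$Q{\left(U \right)} = -6$ ($Q{\left(U \right)} = -3 - 3 = -6$)
$X{\left(O \right)} = \left(1 + O\right) \left(14 + O\right)$ ($X{\left(O \right)} = \left(14 + O\right) \left(O + 1\right) = \left(14 + O\right) \left(1 + O\right) = \left(1 + O\right) \left(14 + O\right)$)
$Q{\left(2 \right)} X{\left(24 \right)} = - 6 \left(14 + 24^{2} + 15 \cdot 24\right) = - 6 \left(14 + 576 + 360\right) = \left(-6\right) 950 = -5700$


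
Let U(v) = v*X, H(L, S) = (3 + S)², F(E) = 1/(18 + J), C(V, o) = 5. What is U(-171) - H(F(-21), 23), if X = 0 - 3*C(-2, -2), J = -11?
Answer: 1889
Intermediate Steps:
F(E) = ⅐ (F(E) = 1/(18 - 11) = 1/7 = ⅐)
X = -15 (X = 0 - 3*5 = 0 - 15 = -15)
U(v) = -15*v (U(v) = v*(-15) = -15*v)
U(-171) - H(F(-21), 23) = -15*(-171) - (3 + 23)² = 2565 - 1*26² = 2565 - 1*676 = 2565 - 676 = 1889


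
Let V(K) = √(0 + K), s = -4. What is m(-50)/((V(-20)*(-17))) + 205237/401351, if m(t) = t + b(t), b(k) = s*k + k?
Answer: 205237/401351 + 10*I*√5/17 ≈ 0.51136 + 1.3153*I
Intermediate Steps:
V(K) = √K
b(k) = -3*k (b(k) = -4*k + k = -3*k)
m(t) = -2*t (m(t) = t - 3*t = -2*t)
m(-50)/((V(-20)*(-17))) + 205237/401351 = (-2*(-50))/((√(-20)*(-17))) + 205237/401351 = 100/(((2*I*√5)*(-17))) + 205237*(1/401351) = 100/((-34*I*√5)) + 205237/401351 = 100*(I*√5/170) + 205237/401351 = 10*I*√5/17 + 205237/401351 = 205237/401351 + 10*I*√5/17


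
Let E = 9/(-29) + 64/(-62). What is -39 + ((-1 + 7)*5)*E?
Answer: -71271/899 ≈ -79.278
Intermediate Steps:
E = -1207/899 (E = 9*(-1/29) + 64*(-1/62) = -9/29 - 32/31 = -1207/899 ≈ -1.3426)
-39 + ((-1 + 7)*5)*E = -39 + ((-1 + 7)*5)*(-1207/899) = -39 + (6*5)*(-1207/899) = -39 + 30*(-1207/899) = -39 - 36210/899 = -71271/899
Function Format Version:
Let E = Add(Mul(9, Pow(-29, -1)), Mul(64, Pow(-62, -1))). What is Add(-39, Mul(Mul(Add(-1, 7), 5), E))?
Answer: Rational(-71271, 899) ≈ -79.278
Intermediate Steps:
E = Rational(-1207, 899) (E = Add(Mul(9, Rational(-1, 29)), Mul(64, Rational(-1, 62))) = Add(Rational(-9, 29), Rational(-32, 31)) = Rational(-1207, 899) ≈ -1.3426)
Add(-39, Mul(Mul(Add(-1, 7), 5), E)) = Add(-39, Mul(Mul(Add(-1, 7), 5), Rational(-1207, 899))) = Add(-39, Mul(Mul(6, 5), Rational(-1207, 899))) = Add(-39, Mul(30, Rational(-1207, 899))) = Add(-39, Rational(-36210, 899)) = Rational(-71271, 899)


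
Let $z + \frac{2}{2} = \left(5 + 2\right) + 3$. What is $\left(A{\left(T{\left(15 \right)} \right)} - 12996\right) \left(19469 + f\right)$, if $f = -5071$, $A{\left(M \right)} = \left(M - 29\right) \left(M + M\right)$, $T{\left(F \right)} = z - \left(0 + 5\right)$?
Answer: $-189996008$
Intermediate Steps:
$z = 9$ ($z = -1 + \left(\left(5 + 2\right) + 3\right) = -1 + \left(7 + 3\right) = -1 + 10 = 9$)
$T{\left(F \right)} = 4$ ($T{\left(F \right)} = 9 - \left(0 + 5\right) = 9 - 5 = 4$)
$A{\left(M \right)} = 2 M \left(-29 + M\right)$ ($A{\left(M \right)} = \left(-29 + M\right) 2 M = 2 M \left(-29 + M\right)$)
$\left(A{\left(T{\left(15 \right)} \right)} - 12996\right) \left(19469 + f\right) = \left(2 \cdot 4 \left(-29 + 4\right) - 12996\right) \left(19469 - 5071\right) = \left(2 \cdot 4 \left(-25\right) - 12996\right) 14398 = \left(-200 - 12996\right) 14398 = \left(-13196\right) 14398 = -189996008$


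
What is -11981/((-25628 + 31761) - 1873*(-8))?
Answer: -11981/21117 ≈ -0.56736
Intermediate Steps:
-11981/((-25628 + 31761) - 1873*(-8)) = -11981/(6133 + 14984) = -11981/21117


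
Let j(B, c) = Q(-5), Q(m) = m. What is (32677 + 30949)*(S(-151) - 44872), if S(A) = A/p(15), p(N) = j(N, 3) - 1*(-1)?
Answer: -5705247981/2 ≈ -2.8526e+9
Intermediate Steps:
j(B, c) = -5
p(N) = -4 (p(N) = -5 - 1*(-1) = -5 + 1 = -4)
S(A) = -A/4 (S(A) = A/(-4) = A*(-¼) = -A/4)
(32677 + 30949)*(S(-151) - 44872) = (32677 + 30949)*(-¼*(-151) - 44872) = 63626*(151/4 - 44872) = 63626*(-179337/4) = -5705247981/2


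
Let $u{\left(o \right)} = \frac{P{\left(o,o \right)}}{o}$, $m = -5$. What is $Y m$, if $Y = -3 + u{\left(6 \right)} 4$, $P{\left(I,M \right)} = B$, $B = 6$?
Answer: $-5$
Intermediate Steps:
$P{\left(I,M \right)} = 6$
$u{\left(o \right)} = \frac{6}{o}$
$Y = 1$ ($Y = -3 + \frac{6}{6} \cdot 4 = -3 + 6 \cdot \frac{1}{6} \cdot 4 = -3 + 1 \cdot 4 = -3 + 4 = 1$)
$Y m = 1 \left(-5\right) = -5$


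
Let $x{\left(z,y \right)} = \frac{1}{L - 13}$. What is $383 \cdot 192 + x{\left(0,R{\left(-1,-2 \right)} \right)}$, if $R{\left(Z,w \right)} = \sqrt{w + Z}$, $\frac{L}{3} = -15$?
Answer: $\frac{4265087}{58} \approx 73536.0$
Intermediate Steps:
$L = -45$ ($L = 3 \left(-15\right) = -45$)
$R{\left(Z,w \right)} = \sqrt{Z + w}$
$x{\left(z,y \right)} = - \frac{1}{58}$ ($x{\left(z,y \right)} = \frac{1}{-45 - 13} = \frac{1}{-58} = - \frac{1}{58}$)
$383 \cdot 192 + x{\left(0,R{\left(-1,-2 \right)} \right)} = 383 \cdot 192 - \frac{1}{58} = 73536 - \frac{1}{58} = \frac{4265087}{58}$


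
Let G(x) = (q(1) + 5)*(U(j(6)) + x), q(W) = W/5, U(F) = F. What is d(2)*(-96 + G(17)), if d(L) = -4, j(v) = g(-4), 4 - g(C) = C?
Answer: -136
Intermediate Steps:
g(C) = 4 - C
j(v) = 8 (j(v) = 4 - 1*(-4) = 4 + 4 = 8)
q(W) = W/5 (q(W) = W*(⅕) = W/5)
G(x) = 208/5 + 26*x/5 (G(x) = ((⅕)*1 + 5)*(8 + x) = (⅕ + 5)*(8 + x) = 26*(8 + x)/5 = 208/5 + 26*x/5)
d(2)*(-96 + G(17)) = -4*(-96 + (208/5 + (26/5)*17)) = -4*(-96 + (208/5 + 442/5)) = -4*(-96 + 130) = -4*34 = -136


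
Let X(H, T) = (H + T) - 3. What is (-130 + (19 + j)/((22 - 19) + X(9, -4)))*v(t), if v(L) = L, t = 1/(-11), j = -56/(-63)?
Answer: 5671/495 ≈ 11.457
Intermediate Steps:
X(H, T) = -3 + H + T
j = 8/9 (j = -56*(-1/63) = 8/9 ≈ 0.88889)
t = -1/11 ≈ -0.090909
(-130 + (19 + j)/((22 - 19) + X(9, -4)))*v(t) = (-130 + (19 + 8/9)/((22 - 19) + (-3 + 9 - 4)))*(-1/11) = (-130 + 179/(9*(3 + 2)))*(-1/11) = (-130 + (179/9)/5)*(-1/11) = (-130 + (179/9)*(⅕))*(-1/11) = (-130 + 179/45)*(-1/11) = -5671/45*(-1/11) = 5671/495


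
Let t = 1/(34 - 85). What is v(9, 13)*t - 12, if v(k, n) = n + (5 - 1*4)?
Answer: -626/51 ≈ -12.275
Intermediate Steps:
v(k, n) = 1 + n (v(k, n) = n + (5 - 4) = n + 1 = 1 + n)
t = -1/51 (t = 1/(-51) = -1/51 ≈ -0.019608)
v(9, 13)*t - 12 = (1 + 13)*(-1/51) - 12 = 14*(-1/51) - 12 = -14/51 - 12 = -626/51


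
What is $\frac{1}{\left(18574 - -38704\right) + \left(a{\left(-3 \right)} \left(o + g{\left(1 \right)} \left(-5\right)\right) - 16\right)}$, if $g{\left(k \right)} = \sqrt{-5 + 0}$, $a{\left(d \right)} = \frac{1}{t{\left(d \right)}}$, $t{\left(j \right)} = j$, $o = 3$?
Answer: $\frac{515349}{29509399214} - \frac{15 i \sqrt{5}}{29509399214} \approx 1.7464 \cdot 10^{-5} - 1.1366 \cdot 10^{-9} i$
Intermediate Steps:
$a{\left(d \right)} = \frac{1}{d}$
$g{\left(k \right)} = i \sqrt{5}$ ($g{\left(k \right)} = \sqrt{-5} = i \sqrt{5}$)
$\frac{1}{\left(18574 - -38704\right) + \left(a{\left(-3 \right)} \left(o + g{\left(1 \right)} \left(-5\right)\right) - 16\right)} = \frac{1}{\left(18574 - -38704\right) - \left(16 - \frac{3 + i \sqrt{5} \left(-5\right)}{-3}\right)} = \frac{1}{\left(18574 + 38704\right) - \left(16 + \frac{3 - 5 i \sqrt{5}}{3}\right)} = \frac{1}{57278 - \left(17 - \frac{5 i \sqrt{5}}{3}\right)} = \frac{1}{57261 + \frac{5 i \sqrt{5}}{3}}$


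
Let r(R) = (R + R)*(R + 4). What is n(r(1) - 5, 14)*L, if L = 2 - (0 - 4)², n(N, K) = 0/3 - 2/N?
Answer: 28/5 ≈ 5.6000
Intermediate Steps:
r(R) = 2*R*(4 + R) (r(R) = (2*R)*(4 + R) = 2*R*(4 + R))
n(N, K) = -2/N (n(N, K) = 0*(⅓) - 2/N = 0 - 2/N = -2/N)
L = -14 (L = 2 - 1*(-4)² = 2 - 1*16 = 2 - 16 = -14)
n(r(1) - 5, 14)*L = -2/(2*1*(4 + 1) - 5)*(-14) = -2/(2*1*5 - 5)*(-14) = -2/(10 - 5)*(-14) = -2/5*(-14) = -2*⅕*(-14) = -⅖*(-14) = 28/5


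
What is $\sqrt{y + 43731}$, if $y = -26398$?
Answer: $\sqrt{17333} \approx 131.65$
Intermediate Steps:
$\sqrt{y + 43731} = \sqrt{-26398 + 43731} = \sqrt{17333}$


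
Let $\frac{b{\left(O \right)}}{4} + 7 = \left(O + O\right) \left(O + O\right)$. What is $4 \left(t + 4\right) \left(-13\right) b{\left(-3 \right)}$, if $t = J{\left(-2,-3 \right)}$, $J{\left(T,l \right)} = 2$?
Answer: $-36192$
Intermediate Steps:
$t = 2$
$b{\left(O \right)} = -28 + 16 O^{2}$ ($b{\left(O \right)} = -28 + 4 \left(O + O\right) \left(O + O\right) = -28 + 4 \cdot 2 O 2 O = -28 + 4 \cdot 4 O^{2} = -28 + 16 O^{2}$)
$4 \left(t + 4\right) \left(-13\right) b{\left(-3 \right)} = 4 \left(2 + 4\right) \left(-13\right) \left(-28 + 16 \left(-3\right)^{2}\right) = 4 \cdot 6 \left(-13\right) \left(-28 + 16 \cdot 9\right) = 24 \left(-13\right) \left(-28 + 144\right) = \left(-312\right) 116 = -36192$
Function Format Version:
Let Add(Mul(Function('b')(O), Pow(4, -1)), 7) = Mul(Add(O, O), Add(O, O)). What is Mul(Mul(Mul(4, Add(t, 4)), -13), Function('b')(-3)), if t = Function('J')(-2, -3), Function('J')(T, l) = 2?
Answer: -36192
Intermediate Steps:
t = 2
Function('b')(O) = Add(-28, Mul(16, Pow(O, 2))) (Function('b')(O) = Add(-28, Mul(4, Mul(Add(O, O), Add(O, O)))) = Add(-28, Mul(4, Mul(Mul(2, O), Mul(2, O)))) = Add(-28, Mul(4, Mul(4, Pow(O, 2)))) = Add(-28, Mul(16, Pow(O, 2))))
Mul(Mul(Mul(4, Add(t, 4)), -13), Function('b')(-3)) = Mul(Mul(Mul(4, Add(2, 4)), -13), Add(-28, Mul(16, Pow(-3, 2)))) = Mul(Mul(Mul(4, 6), -13), Add(-28, Mul(16, 9))) = Mul(Mul(24, -13), Add(-28, 144)) = Mul(-312, 116) = -36192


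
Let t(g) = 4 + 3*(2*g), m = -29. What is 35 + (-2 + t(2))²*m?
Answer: -5649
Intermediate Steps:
t(g) = 4 + 6*g
35 + (-2 + t(2))²*m = 35 + (-2 + (4 + 6*2))²*(-29) = 35 + (-2 + (4 + 12))²*(-29) = 35 + (-2 + 16)²*(-29) = 35 + 14²*(-29) = 35 + 196*(-29) = 35 - 5684 = -5649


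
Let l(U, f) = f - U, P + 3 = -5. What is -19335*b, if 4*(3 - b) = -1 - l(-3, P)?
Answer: -38670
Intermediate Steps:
P = -8 (P = -3 - 5 = -8)
b = 2 (b = 3 - (-1 - (-8 - 1*(-3)))/4 = 3 - (-1 - (-8 + 3))/4 = 3 - (-1 - 1*(-5))/4 = 3 - (-1 + 5)/4 = 3 - 1/4*4 = 3 - 1 = 2)
-19335*b = -19335*2 = -38670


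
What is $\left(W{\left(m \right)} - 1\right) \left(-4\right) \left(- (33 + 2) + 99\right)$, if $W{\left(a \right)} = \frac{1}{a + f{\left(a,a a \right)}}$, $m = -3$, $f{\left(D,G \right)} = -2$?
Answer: $\frac{1536}{5} \approx 307.2$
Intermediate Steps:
$W{\left(a \right)} = \frac{1}{-2 + a}$ ($W{\left(a \right)} = \frac{1}{a - 2} = \frac{1}{-2 + a}$)
$\left(W{\left(m \right)} - 1\right) \left(-4\right) \left(- (33 + 2) + 99\right) = \left(\frac{1}{-2 - 3} - 1\right) \left(-4\right) \left(- (33 + 2) + 99\right) = \left(\frac{1}{-5} - 1\right) \left(-4\right) \left(\left(-1\right) 35 + 99\right) = \left(- \frac{1}{5} - 1\right) \left(-4\right) \left(-35 + 99\right) = \left(- \frac{6}{5}\right) \left(-4\right) 64 = \frac{24}{5} \cdot 64 = \frac{1536}{5}$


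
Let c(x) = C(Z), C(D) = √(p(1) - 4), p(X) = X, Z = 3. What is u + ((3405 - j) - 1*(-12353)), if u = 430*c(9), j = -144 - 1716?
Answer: 17618 + 430*I*√3 ≈ 17618.0 + 744.78*I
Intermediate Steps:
j = -1860
C(D) = I*√3 (C(D) = √(1 - 4) = √(-3) = I*√3)
c(x) = I*√3
u = 430*I*√3 (u = 430*(I*√3) = 430*I*√3 ≈ 744.78*I)
u + ((3405 - j) - 1*(-12353)) = 430*I*√3 + ((3405 - 1*(-1860)) - 1*(-12353)) = 430*I*√3 + ((3405 + 1860) + 12353) = 430*I*√3 + (5265 + 12353) = 430*I*√3 + 17618 = 17618 + 430*I*√3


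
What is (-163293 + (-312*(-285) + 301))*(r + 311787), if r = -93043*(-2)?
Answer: -36878448856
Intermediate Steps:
r = 186086
(-163293 + (-312*(-285) + 301))*(r + 311787) = (-163293 + (-312*(-285) + 301))*(186086 + 311787) = (-163293 + (88920 + 301))*497873 = (-163293 + 89221)*497873 = -74072*497873 = -36878448856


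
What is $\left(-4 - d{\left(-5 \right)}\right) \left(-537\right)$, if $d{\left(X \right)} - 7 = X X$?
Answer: $19332$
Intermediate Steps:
$d{\left(X \right)} = 7 + X^{2}$ ($d{\left(X \right)} = 7 + X X = 7 + X^{2}$)
$\left(-4 - d{\left(-5 \right)}\right) \left(-537\right) = \left(-4 - \left(7 + \left(-5\right)^{2}\right)\right) \left(-537\right) = \left(-4 - \left(7 + 25\right)\right) \left(-537\right) = \left(-4 - 32\right) \left(-537\right) = \left(-36\right) \left(-537\right) = 19332$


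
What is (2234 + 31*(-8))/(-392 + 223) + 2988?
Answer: 502986/169 ≈ 2976.3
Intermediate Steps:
(2234 + 31*(-8))/(-392 + 223) + 2988 = (2234 - 248)/(-169) + 2988 = 1986*(-1/169) + 2988 = -1986/169 + 2988 = 502986/169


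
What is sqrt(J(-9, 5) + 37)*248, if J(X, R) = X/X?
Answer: 248*sqrt(38) ≈ 1528.8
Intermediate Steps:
J(X, R) = 1
sqrt(J(-9, 5) + 37)*248 = sqrt(1 + 37)*248 = sqrt(38)*248 = 248*sqrt(38)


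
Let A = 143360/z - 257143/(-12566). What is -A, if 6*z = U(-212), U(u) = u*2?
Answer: 1337467741/665998 ≈ 2008.2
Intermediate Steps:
U(u) = 2*u
z = -212/3 (z = (2*(-212))/6 = (1/6)*(-424) = -212/3 ≈ -70.667)
A = -1337467741/665998 (A = 143360/(-212/3) - 257143/(-12566) = 143360*(-3/212) - 257143*(-1/12566) = -107520/53 + 257143/12566 = -1337467741/665998 ≈ -2008.2)
-A = -1*(-1337467741/665998) = 1337467741/665998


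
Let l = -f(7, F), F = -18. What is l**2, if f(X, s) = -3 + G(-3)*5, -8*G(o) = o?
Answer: 81/64 ≈ 1.2656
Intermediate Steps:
G(o) = -o/8
f(X, s) = -9/8 (f(X, s) = -3 - 1/8*(-3)*5 = -3 + (3/8)*5 = -3 + 15/8 = -9/8)
l = 9/8 (l = -1*(-9/8) = 9/8 ≈ 1.1250)
l**2 = (9/8)**2 = 81/64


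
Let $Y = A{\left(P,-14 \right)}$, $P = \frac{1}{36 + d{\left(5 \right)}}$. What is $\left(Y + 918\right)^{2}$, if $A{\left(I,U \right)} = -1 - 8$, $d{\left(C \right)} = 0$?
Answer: $826281$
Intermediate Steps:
$P = \frac{1}{36}$ ($P = \frac{1}{36 + 0} = \frac{1}{36} \approx 0.027778$)
$A{\left(I,U \right)} = -9$ ($A{\left(I,U \right)} = -1 - 8 = -9$)
$Y = -9$
$\left(Y + 918\right)^{2} = \left(-9 + 918\right)^{2} = 909^{2} = 826281$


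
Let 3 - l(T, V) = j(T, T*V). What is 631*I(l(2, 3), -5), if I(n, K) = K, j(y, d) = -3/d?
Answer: -3155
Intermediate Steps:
l(T, V) = 3 + 3/(T*V) (l(T, V) = 3 - (-3)/(T*V) = 3 + 3/(T*V))
631*I(l(2, 3), -5) = 631*(-5) = -3155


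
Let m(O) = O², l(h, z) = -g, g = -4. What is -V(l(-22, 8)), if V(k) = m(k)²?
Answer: -256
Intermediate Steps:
l(h, z) = 4 (l(h, z) = -1*(-4) = 4)
V(k) = k⁴ (V(k) = (k²)² = k⁴)
-V(l(-22, 8)) = -1*4⁴ = -1*256 = -256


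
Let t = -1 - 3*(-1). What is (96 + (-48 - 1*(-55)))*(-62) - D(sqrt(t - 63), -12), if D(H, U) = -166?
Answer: -6220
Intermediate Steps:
t = 2 (t = -1 + 3 = 2)
(96 + (-48 - 1*(-55)))*(-62) - D(sqrt(t - 63), -12) = (96 + (-48 - 1*(-55)))*(-62) - 1*(-166) = (96 + (-48 + 55))*(-62) + 166 = (96 + 7)*(-62) + 166 = 103*(-62) + 166 = -6386 + 166 = -6220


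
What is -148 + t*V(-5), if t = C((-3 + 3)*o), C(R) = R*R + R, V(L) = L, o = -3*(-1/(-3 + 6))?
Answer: -148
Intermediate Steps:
o = 1 (o = -3/((-1*3)) = -3/(-3) = -3*(-1/3) = 1)
C(R) = R + R**2 (C(R) = R**2 + R = R + R**2)
t = 0 (t = ((-3 + 3)*1)*(1 + (-3 + 3)*1) = (0*1)*(1 + 0*1) = 0*(1 + 0) = 0*1 = 0)
-148 + t*V(-5) = -148 + 0*(-5) = -148 + 0 = -148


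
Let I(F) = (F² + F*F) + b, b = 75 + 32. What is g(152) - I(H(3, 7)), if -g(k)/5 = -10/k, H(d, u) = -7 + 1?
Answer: -13579/76 ≈ -178.67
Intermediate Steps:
H(d, u) = -6
b = 107
I(F) = 107 + 2*F² (I(F) = (F² + F*F) + 107 = (F² + F²) + 107 = 2*F² + 107 = 107 + 2*F²)
g(k) = 50/k (g(k) = -(-50)/k = 50/k)
g(152) - I(H(3, 7)) = 50/152 - (107 + 2*(-6)²) = 50*(1/152) - (107 + 2*36) = 25/76 - (107 + 72) = 25/76 - 1*179 = 25/76 - 179 = -13579/76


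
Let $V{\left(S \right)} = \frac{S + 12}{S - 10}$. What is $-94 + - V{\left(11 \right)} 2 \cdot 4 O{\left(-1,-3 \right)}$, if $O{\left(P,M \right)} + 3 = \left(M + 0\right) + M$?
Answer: $1562$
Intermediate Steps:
$O{\left(P,M \right)} = -3 + 2 M$ ($O{\left(P,M \right)} = -3 + \left(\left(M + 0\right) + M\right) = -3 + \left(M + M\right) = -3 + 2 M$)
$V{\left(S \right)} = \frac{12 + S}{-10 + S}$
$-94 + - V{\left(11 \right)} 2 \cdot 4 O{\left(-1,-3 \right)} = -94 + - \frac{12 + 11}{-10 + 11} \cdot 2 \cdot 4 \left(-3 + 2 \left(-3\right)\right) = -94 + - \frac{23}{1} \cdot 8 \left(-3 - 6\right) = -94 + - 1 \cdot 23 \cdot 8 \left(-9\right) = -94 + \left(-1\right) 23 \left(-72\right) = -94 - -1656 = -94 + 1656 = 1562$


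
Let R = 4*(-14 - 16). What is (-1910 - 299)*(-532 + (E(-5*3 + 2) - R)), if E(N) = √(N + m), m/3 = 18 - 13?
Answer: 910108 - 2209*√2 ≈ 9.0698e+5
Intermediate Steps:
m = 15 (m = 3*(18 - 13) = 3*5 = 15)
E(N) = √(15 + N) (E(N) = √(N + 15) = √(15 + N))
R = -120 (R = 4*(-30) = -120)
(-1910 - 299)*(-532 + (E(-5*3 + 2) - R)) = (-1910 - 299)*(-532 + (√(15 + (-5*3 + 2)) - 1*(-120))) = -2209*(-532 + (√(15 + (-15 + 2)) + 120)) = -2209*(-532 + (√(15 - 13) + 120)) = -2209*(-532 + (√2 + 120)) = -2209*(-532 + (120 + √2)) = -2209*(-412 + √2) = 910108 - 2209*√2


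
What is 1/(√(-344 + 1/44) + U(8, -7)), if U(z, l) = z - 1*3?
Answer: 44/3247 - 2*I*√166485/16235 ≈ 0.013551 - 0.050265*I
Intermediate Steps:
U(z, l) = -3 + z (U(z, l) = z - 3 = -3 + z)
1/(√(-344 + 1/44) + U(8, -7)) = 1/(√(-344 + 1/44) + (-3 + 8)) = 1/(√(-344 + 1/44) + 5) = 1/(√(-15135/44) + 5) = 1/(I*√166485/22 + 5) = 1/(5 + I*√166485/22)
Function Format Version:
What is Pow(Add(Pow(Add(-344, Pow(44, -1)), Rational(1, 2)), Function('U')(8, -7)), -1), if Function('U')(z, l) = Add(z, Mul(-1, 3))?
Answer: Add(Rational(44, 3247), Mul(Rational(-2, 16235), I, Pow(166485, Rational(1, 2)))) ≈ Add(0.013551, Mul(-0.050265, I))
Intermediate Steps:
Function('U')(z, l) = Add(-3, z) (Function('U')(z, l) = Add(z, -3) = Add(-3, z))
Pow(Add(Pow(Add(-344, Pow(44, -1)), Rational(1, 2)), Function('U')(8, -7)), -1) = Pow(Add(Pow(Add(-344, Pow(44, -1)), Rational(1, 2)), Add(-3, 8)), -1) = Pow(Add(Pow(Add(-344, Rational(1, 44)), Rational(1, 2)), 5), -1) = Pow(Add(Pow(Rational(-15135, 44), Rational(1, 2)), 5), -1) = Pow(Add(Mul(Rational(1, 22), I, Pow(166485, Rational(1, 2))), 5), -1) = Pow(Add(5, Mul(Rational(1, 22), I, Pow(166485, Rational(1, 2)))), -1)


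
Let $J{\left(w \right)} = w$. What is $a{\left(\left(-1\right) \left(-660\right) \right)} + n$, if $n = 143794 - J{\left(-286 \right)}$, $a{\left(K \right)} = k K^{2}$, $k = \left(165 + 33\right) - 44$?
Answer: $67226480$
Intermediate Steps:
$k = 154$ ($k = 198 - 44 = 154$)
$a{\left(K \right)} = 154 K^{2}$
$n = 144080$ ($n = 143794 - -286 = 143794 + 286 = 144080$)
$a{\left(\left(-1\right) \left(-660\right) \right)} + n = 154 \left(\left(-1\right) \left(-660\right)\right)^{2} + 144080 = 154 \cdot 660^{2} + 144080 = 154 \cdot 435600 + 144080 = 67082400 + 144080 = 67226480$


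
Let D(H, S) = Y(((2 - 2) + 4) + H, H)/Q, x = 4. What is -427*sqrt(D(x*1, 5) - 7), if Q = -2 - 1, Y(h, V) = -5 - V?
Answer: -854*I ≈ -854.0*I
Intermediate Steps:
Q = -3
D(H, S) = 5/3 + H/3 (D(H, S) = (-5 - H)/(-3) = (-5 - H)*(-1/3) = 5/3 + H/3)
-427*sqrt(D(x*1, 5) - 7) = -427*sqrt((5/3 + (4*1)/3) - 7) = -427*sqrt((5/3 + (1/3)*4) - 7) = -427*sqrt((5/3 + 4/3) - 7) = -427*sqrt(3 - 7) = -854*I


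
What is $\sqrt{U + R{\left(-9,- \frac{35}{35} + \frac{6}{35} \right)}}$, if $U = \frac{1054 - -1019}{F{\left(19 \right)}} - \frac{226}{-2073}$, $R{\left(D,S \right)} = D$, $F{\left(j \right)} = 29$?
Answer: $\frac{\sqrt{226210051110}}{60117} \approx 7.9115$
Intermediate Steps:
$U = \frac{4303883}{60117}$ ($U = \frac{1054 - -1019}{29} - \frac{226}{-2073} = \left(1054 + 1019\right) \frac{1}{29} - - \frac{226}{2073} = 2073 \cdot \frac{1}{29} + \frac{226}{2073} = \frac{2073}{29} + \frac{226}{2073} = \frac{4303883}{60117} \approx 71.592$)
$\sqrt{U + R{\left(-9,- \frac{35}{35} + \frac{6}{35} \right)}} = \sqrt{\frac{4303883}{60117} - 9} = \sqrt{\frac{3762830}{60117}} = \frac{\sqrt{226210051110}}{60117}$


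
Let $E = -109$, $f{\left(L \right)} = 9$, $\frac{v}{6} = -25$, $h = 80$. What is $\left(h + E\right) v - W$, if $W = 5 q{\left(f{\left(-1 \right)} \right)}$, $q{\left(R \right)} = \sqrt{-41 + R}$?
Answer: $4350 - 20 i \sqrt{2} \approx 4350.0 - 28.284 i$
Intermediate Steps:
$v = -150$ ($v = 6 \left(-25\right) = -150$)
$W = 20 i \sqrt{2}$ ($W = 5 \sqrt{-41 + 9} = 5 \sqrt{-32} = 5 \cdot 4 i \sqrt{2} = 20 i \sqrt{2} \approx 28.284 i$)
$\left(h + E\right) v - W = \left(80 - 109\right) \left(-150\right) - 20 i \sqrt{2} = \left(-29\right) \left(-150\right) - 20 i \sqrt{2} = 4350 - 20 i \sqrt{2}$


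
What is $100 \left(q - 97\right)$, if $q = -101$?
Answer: $-19800$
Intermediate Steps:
$100 \left(q - 97\right) = 100 \left(-101 - 97\right) = 100 \left(-198\right) = -19800$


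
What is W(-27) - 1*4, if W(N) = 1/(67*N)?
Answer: -7237/1809 ≈ -4.0005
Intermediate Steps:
W(N) = 1/(67*N)
W(-27) - 1*4 = (1/67)/(-27) - 1*4 = (1/67)*(-1/27) - 4 = -1/1809 - 4 = -7237/1809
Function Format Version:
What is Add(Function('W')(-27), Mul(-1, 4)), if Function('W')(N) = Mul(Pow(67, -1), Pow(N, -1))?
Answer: Rational(-7237, 1809) ≈ -4.0005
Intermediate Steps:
Function('W')(N) = Mul(Rational(1, 67), Pow(N, -1))
Add(Function('W')(-27), Mul(-1, 4)) = Add(Mul(Rational(1, 67), Pow(-27, -1)), Mul(-1, 4)) = Add(Mul(Rational(1, 67), Rational(-1, 27)), -4) = Add(Rational(-1, 1809), -4) = Rational(-7237, 1809)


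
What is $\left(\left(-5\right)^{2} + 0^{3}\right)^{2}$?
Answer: $625$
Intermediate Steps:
$\left(\left(-5\right)^{2} + 0^{3}\right)^{2} = \left(25 + 0\right)^{2} = 25^{2} = 625$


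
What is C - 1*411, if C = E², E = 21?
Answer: 30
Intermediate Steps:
C = 441 (C = 21² = 441)
C - 1*411 = 441 - 1*411 = 441 - 411 = 30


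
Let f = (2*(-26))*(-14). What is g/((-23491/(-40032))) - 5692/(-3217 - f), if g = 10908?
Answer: 12394195228/666705 ≈ 18590.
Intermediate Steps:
f = 728 (f = -52*(-14) = 728)
g/((-23491/(-40032))) - 5692/(-3217 - f) = 10908/((-23491/(-40032))) - 5692/(-3217 - 1*728) = 10908/((-23491*(-1/40032))) - 5692/(-3217 - 728) = 10908/(169/288) - 5692/(-3945) = 10908*(288/169) - 5692*(-1/3945) = 3141504/169 + 5692/3945 = 12394195228/666705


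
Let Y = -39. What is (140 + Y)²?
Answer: 10201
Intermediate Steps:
(140 + Y)² = (140 - 39)² = 101² = 10201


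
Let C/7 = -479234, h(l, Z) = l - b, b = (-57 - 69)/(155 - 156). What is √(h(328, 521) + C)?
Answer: 2*I*√838609 ≈ 1831.5*I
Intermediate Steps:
b = 126 (b = -126/(-1) = -126*(-1) = 126)
h(l, Z) = -126 + l (h(l, Z) = l - 1*126 = l - 126 = -126 + l)
C = -3354638 (C = 7*(-479234) = -3354638)
√(h(328, 521) + C) = √((-126 + 328) - 3354638) = √(202 - 3354638) = √(-3354436) = 2*I*√838609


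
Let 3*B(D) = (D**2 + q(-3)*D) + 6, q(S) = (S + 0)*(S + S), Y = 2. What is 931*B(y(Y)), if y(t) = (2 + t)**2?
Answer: 512050/3 ≈ 1.7068e+5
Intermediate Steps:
q(S) = 2*S**2 (q(S) = S*(2*S) = 2*S**2)
B(D) = 2 + 6*D + D**2/3 (B(D) = ((D**2 + (2*(-3)**2)*D) + 6)/3 = ((D**2 + (2*9)*D) + 6)/3 = ((D**2 + 18*D) + 6)/3 = (6 + D**2 + 18*D)/3 = 2 + 6*D + D**2/3)
931*B(y(Y)) = 931*(2 + 6*(2 + 2)**2 + ((2 + 2)**2)**2/3) = 931*(2 + 6*4**2 + (4**2)**2/3) = 931*(2 + 6*16 + (1/3)*16**2) = 931*(2 + 96 + (1/3)*256) = 931*(2 + 96 + 256/3) = 931*(550/3) = 512050/3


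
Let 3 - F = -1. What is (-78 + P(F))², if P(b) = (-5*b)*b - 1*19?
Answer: 31329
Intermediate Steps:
F = 4 (F = 3 - 1*(-1) = 3 + 1 = 4)
P(b) = -19 - 5*b² (P(b) = -5*b² - 19 = -19 - 5*b²)
(-78 + P(F))² = (-78 + (-19 - 5*4²))² = (-78 + (-19 - 5*16))² = (-78 + (-19 - 80))² = (-78 - 99)² = (-177)² = 31329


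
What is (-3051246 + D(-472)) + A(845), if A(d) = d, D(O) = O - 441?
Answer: -3051314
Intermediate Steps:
D(O) = -441 + O
(-3051246 + D(-472)) + A(845) = (-3051246 + (-441 - 472)) + 845 = (-3051246 - 913) + 845 = -3052159 + 845 = -3051314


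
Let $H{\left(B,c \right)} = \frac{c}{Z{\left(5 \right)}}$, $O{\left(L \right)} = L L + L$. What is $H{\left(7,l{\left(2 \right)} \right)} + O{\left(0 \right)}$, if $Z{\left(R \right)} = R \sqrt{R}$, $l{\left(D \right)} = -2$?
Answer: $- \frac{2 \sqrt{5}}{25} \approx -0.17889$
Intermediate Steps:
$O{\left(L \right)} = L + L^{2}$ ($O{\left(L \right)} = L^{2} + L = L + L^{2}$)
$Z{\left(R \right)} = R^{\frac{3}{2}}$
$H{\left(B,c \right)} = \frac{c \sqrt{5}}{25}$ ($H{\left(B,c \right)} = \frac{c}{5^{\frac{3}{2}}} = \frac{c}{5 \sqrt{5}} = c \frac{\sqrt{5}}{25} = \frac{c \sqrt{5}}{25}$)
$H{\left(7,l{\left(2 \right)} \right)} + O{\left(0 \right)} = \frac{1}{25} \left(-2\right) \sqrt{5} + 0 \left(1 + 0\right) = - \frac{2 \sqrt{5}}{25} + 0 \cdot 1 = - \frac{2 \sqrt{5}}{25} + 0 = - \frac{2 \sqrt{5}}{25}$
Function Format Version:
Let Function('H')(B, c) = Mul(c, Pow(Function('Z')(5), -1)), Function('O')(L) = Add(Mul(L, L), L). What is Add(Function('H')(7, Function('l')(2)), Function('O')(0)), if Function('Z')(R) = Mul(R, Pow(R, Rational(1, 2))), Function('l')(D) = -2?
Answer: Mul(Rational(-2, 25), Pow(5, Rational(1, 2))) ≈ -0.17889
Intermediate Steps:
Function('O')(L) = Add(L, Pow(L, 2)) (Function('O')(L) = Add(Pow(L, 2), L) = Add(L, Pow(L, 2)))
Function('Z')(R) = Pow(R, Rational(3, 2))
Function('H')(B, c) = Mul(Rational(1, 25), c, Pow(5, Rational(1, 2))) (Function('H')(B, c) = Mul(c, Pow(Pow(5, Rational(3, 2)), -1)) = Mul(c, Pow(Mul(5, Pow(5, Rational(1, 2))), -1)) = Mul(c, Mul(Rational(1, 25), Pow(5, Rational(1, 2)))) = Mul(Rational(1, 25), c, Pow(5, Rational(1, 2))))
Add(Function('H')(7, Function('l')(2)), Function('O')(0)) = Add(Mul(Rational(1, 25), -2, Pow(5, Rational(1, 2))), Mul(0, Add(1, 0))) = Add(Mul(Rational(-2, 25), Pow(5, Rational(1, 2))), Mul(0, 1)) = Add(Mul(Rational(-2, 25), Pow(5, Rational(1, 2))), 0) = Mul(Rational(-2, 25), Pow(5, Rational(1, 2)))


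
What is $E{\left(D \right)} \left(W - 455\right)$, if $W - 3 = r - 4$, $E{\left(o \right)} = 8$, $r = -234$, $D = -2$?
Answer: $-5520$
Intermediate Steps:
$W = -235$ ($W = 3 - 238 = -235$)
$E{\left(D \right)} \left(W - 455\right) = 8 \left(-235 - 455\right) = 8 \left(-690\right) = -5520$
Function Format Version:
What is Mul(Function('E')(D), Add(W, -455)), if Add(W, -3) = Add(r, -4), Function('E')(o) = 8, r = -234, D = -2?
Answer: -5520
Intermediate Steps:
W = -235 (W = Add(3, Add(-234, -4)) = Add(3, -238) = -235)
Mul(Function('E')(D), Add(W, -455)) = Mul(8, Add(-235, -455)) = Mul(8, -690) = -5520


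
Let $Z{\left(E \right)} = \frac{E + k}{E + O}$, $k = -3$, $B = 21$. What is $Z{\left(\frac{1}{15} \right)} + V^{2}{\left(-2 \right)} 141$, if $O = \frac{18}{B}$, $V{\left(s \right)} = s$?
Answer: $\frac{54400}{97} \approx 560.82$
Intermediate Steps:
$O = \frac{6}{7}$ ($O = \frac{18}{21} = 18 \cdot \frac{1}{21} = \frac{6}{7} \approx 0.85714$)
$Z{\left(E \right)} = \frac{-3 + E}{\frac{6}{7} + E}$ ($Z{\left(E \right)} = \frac{E - 3}{E + \frac{6}{7}} = \frac{-3 + E}{\frac{6}{7} + E}$)
$Z{\left(\frac{1}{15} \right)} + V^{2}{\left(-2 \right)} 141 = \frac{7 \left(-3 + \frac{1}{15}\right)}{6 + \frac{7}{15}} + \left(-2\right)^{2} \cdot 141 = \frac{7 \left(-3 + \frac{1}{15}\right)}{6 + 7 \cdot \frac{1}{15}} + 4 \cdot 141 = 7 \frac{1}{6 + \frac{7}{15}} \left(- \frac{44}{15}\right) + 564 = 7 \frac{1}{\frac{97}{15}} \left(- \frac{44}{15}\right) + 564 = 7 \cdot \frac{15}{97} \left(- \frac{44}{15}\right) + 564 = - \frac{308}{97} + 564 = \frac{54400}{97}$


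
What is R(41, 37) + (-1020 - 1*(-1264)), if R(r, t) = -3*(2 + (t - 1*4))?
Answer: 139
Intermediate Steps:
R(r, t) = 6 - 3*t (R(r, t) = -3*(2 + (t - 4)) = -3*(2 + (-4 + t)) = -3*(-2 + t) = 6 - 3*t)
R(41, 37) + (-1020 - 1*(-1264)) = (6 - 3*37) + (-1020 - 1*(-1264)) = (6 - 111) + (-1020 + 1264) = -105 + 244 = 139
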